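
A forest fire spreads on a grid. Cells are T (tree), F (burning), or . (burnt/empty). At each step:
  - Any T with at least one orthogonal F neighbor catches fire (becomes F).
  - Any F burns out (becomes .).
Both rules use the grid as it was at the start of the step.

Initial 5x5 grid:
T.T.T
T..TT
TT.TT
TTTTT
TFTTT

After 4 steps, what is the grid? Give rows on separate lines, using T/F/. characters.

Step 1: 3 trees catch fire, 1 burn out
  T.T.T
  T..TT
  TT.TT
  TFTTT
  F.FTT
Step 2: 4 trees catch fire, 3 burn out
  T.T.T
  T..TT
  TF.TT
  F.FTT
  ...FT
Step 3: 3 trees catch fire, 4 burn out
  T.T.T
  T..TT
  F..TT
  ...FT
  ....F
Step 4: 3 trees catch fire, 3 burn out
  T.T.T
  F..TT
  ...FT
  ....F
  .....

T.T.T
F..TT
...FT
....F
.....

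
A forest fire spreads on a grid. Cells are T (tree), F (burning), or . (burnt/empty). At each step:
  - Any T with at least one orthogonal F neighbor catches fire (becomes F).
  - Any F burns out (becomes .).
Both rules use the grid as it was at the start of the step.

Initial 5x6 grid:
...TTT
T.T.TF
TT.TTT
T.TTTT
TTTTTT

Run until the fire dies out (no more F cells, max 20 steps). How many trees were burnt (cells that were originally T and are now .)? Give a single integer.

Step 1: +3 fires, +1 burnt (F count now 3)
Step 2: +3 fires, +3 burnt (F count now 3)
Step 3: +4 fires, +3 burnt (F count now 4)
Step 4: +2 fires, +4 burnt (F count now 2)
Step 5: +2 fires, +2 burnt (F count now 2)
Step 6: +1 fires, +2 burnt (F count now 1)
Step 7: +1 fires, +1 burnt (F count now 1)
Step 8: +1 fires, +1 burnt (F count now 1)
Step 9: +1 fires, +1 burnt (F count now 1)
Step 10: +1 fires, +1 burnt (F count now 1)
Step 11: +2 fires, +1 burnt (F count now 2)
Step 12: +0 fires, +2 burnt (F count now 0)
Fire out after step 12
Initially T: 22, now '.': 29
Total burnt (originally-T cells now '.'): 21

Answer: 21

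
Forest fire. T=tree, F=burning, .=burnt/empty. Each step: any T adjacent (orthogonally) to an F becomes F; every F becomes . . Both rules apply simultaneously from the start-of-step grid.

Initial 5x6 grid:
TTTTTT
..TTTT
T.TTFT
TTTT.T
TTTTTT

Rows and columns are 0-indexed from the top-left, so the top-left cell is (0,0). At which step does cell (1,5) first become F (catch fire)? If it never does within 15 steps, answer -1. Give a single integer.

Step 1: cell (1,5)='T' (+3 fires, +1 burnt)
Step 2: cell (1,5)='F' (+6 fires, +3 burnt)
  -> target ignites at step 2
Step 3: cell (1,5)='.' (+6 fires, +6 burnt)
Step 4: cell (1,5)='.' (+4 fires, +6 burnt)
Step 5: cell (1,5)='.' (+3 fires, +4 burnt)
Step 6: cell (1,5)='.' (+3 fires, +3 burnt)
Step 7: cell (1,5)='.' (+0 fires, +3 burnt)
  fire out at step 7

2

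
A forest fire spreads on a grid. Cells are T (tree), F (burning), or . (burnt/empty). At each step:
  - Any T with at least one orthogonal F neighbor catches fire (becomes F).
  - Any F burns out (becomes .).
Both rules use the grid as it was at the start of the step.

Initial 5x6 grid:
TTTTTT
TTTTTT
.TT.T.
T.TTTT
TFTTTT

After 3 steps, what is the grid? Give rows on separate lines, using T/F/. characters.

Step 1: 2 trees catch fire, 1 burn out
  TTTTTT
  TTTTTT
  .TT.T.
  T.TTTT
  F.FTTT
Step 2: 3 trees catch fire, 2 burn out
  TTTTTT
  TTTTTT
  .TT.T.
  F.FTTT
  ...FTT
Step 3: 3 trees catch fire, 3 burn out
  TTTTTT
  TTTTTT
  .TF.T.
  ...FTT
  ....FT

TTTTTT
TTTTTT
.TF.T.
...FTT
....FT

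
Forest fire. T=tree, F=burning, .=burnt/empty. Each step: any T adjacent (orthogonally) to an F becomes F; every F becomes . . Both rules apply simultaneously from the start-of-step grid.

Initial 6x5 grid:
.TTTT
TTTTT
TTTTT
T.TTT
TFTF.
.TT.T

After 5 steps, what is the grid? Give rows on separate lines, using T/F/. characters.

Step 1: 4 trees catch fire, 2 burn out
  .TTTT
  TTTTT
  TTTTT
  T.TFT
  F.F..
  .FT.T
Step 2: 5 trees catch fire, 4 burn out
  .TTTT
  TTTTT
  TTTFT
  F.F.F
  .....
  ..F.T
Step 3: 4 trees catch fire, 5 burn out
  .TTTT
  TTTFT
  FTF.F
  .....
  .....
  ....T
Step 4: 5 trees catch fire, 4 burn out
  .TTFT
  FTF.F
  .F...
  .....
  .....
  ....T
Step 5: 3 trees catch fire, 5 burn out
  .TF.F
  .F...
  .....
  .....
  .....
  ....T

.TF.F
.F...
.....
.....
.....
....T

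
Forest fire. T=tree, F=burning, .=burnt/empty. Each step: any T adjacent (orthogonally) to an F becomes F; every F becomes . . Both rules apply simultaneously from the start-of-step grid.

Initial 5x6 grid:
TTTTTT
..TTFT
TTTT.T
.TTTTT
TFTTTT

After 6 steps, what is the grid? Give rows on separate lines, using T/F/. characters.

Step 1: 6 trees catch fire, 2 burn out
  TTTTFT
  ..TF.F
  TTTT.T
  .FTTTT
  F.FTTT
Step 2: 8 trees catch fire, 6 burn out
  TTTF.F
  ..F...
  TFTF.F
  ..FTTT
  ...FTT
Step 3: 6 trees catch fire, 8 burn out
  TTF...
  ......
  F.F...
  ...FTF
  ....FT
Step 4: 3 trees catch fire, 6 burn out
  TF....
  ......
  ......
  ....F.
  .....F
Step 5: 1 trees catch fire, 3 burn out
  F.....
  ......
  ......
  ......
  ......
Step 6: 0 trees catch fire, 1 burn out
  ......
  ......
  ......
  ......
  ......

......
......
......
......
......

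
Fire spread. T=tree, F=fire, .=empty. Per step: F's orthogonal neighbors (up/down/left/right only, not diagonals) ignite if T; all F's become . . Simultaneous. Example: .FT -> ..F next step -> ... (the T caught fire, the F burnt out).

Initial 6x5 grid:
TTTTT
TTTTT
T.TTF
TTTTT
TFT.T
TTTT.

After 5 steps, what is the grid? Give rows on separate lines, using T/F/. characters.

Step 1: 7 trees catch fire, 2 burn out
  TTTTT
  TTTTF
  T.TF.
  TFTTF
  F.F.T
  TFTT.
Step 2: 9 trees catch fire, 7 burn out
  TTTTF
  TTTF.
  T.F..
  F.FF.
  ....F
  F.FT.
Step 3: 4 trees catch fire, 9 burn out
  TTTF.
  TTF..
  F....
  .....
  .....
  ...F.
Step 4: 3 trees catch fire, 4 burn out
  TTF..
  FF...
  .....
  .....
  .....
  .....
Step 5: 2 trees catch fire, 3 burn out
  FF...
  .....
  .....
  .....
  .....
  .....

FF...
.....
.....
.....
.....
.....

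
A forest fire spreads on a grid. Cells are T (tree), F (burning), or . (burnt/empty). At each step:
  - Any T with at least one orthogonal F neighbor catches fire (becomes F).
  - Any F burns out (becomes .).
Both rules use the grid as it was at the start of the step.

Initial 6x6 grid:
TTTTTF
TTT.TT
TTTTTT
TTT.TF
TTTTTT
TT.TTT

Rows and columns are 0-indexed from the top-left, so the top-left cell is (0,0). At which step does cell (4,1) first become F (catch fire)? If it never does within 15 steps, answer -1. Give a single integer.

Step 1: cell (4,1)='T' (+5 fires, +2 burnt)
Step 2: cell (4,1)='T' (+5 fires, +5 burnt)
Step 3: cell (4,1)='T' (+4 fires, +5 burnt)
Step 4: cell (4,1)='T' (+5 fires, +4 burnt)
Step 5: cell (4,1)='F' (+5 fires, +5 burnt)
  -> target ignites at step 5
Step 6: cell (4,1)='.' (+5 fires, +5 burnt)
Step 7: cell (4,1)='.' (+2 fires, +5 burnt)
Step 8: cell (4,1)='.' (+0 fires, +2 burnt)
  fire out at step 8

5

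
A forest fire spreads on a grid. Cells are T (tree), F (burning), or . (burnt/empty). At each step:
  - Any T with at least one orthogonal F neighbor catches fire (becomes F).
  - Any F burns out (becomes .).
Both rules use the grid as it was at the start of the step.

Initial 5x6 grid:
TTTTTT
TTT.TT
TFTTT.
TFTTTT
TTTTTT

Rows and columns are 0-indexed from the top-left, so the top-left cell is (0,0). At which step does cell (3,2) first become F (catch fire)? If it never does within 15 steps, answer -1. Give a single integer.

Step 1: cell (3,2)='F' (+6 fires, +2 burnt)
  -> target ignites at step 1
Step 2: cell (3,2)='.' (+7 fires, +6 burnt)
Step 3: cell (3,2)='.' (+5 fires, +7 burnt)
Step 4: cell (3,2)='.' (+4 fires, +5 burnt)
Step 5: cell (3,2)='.' (+3 fires, +4 burnt)
Step 6: cell (3,2)='.' (+1 fires, +3 burnt)
Step 7: cell (3,2)='.' (+0 fires, +1 burnt)
  fire out at step 7

1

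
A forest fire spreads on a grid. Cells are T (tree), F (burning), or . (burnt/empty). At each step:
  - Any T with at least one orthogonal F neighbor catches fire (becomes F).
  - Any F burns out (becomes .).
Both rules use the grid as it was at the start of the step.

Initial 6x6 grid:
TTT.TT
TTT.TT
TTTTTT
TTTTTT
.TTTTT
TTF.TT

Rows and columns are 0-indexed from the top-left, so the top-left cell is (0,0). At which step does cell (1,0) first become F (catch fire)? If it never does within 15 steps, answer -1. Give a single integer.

Step 1: cell (1,0)='T' (+2 fires, +1 burnt)
Step 2: cell (1,0)='T' (+4 fires, +2 burnt)
Step 3: cell (1,0)='T' (+4 fires, +4 burnt)
Step 4: cell (1,0)='T' (+7 fires, +4 burnt)
Step 5: cell (1,0)='T' (+6 fires, +7 burnt)
Step 6: cell (1,0)='F' (+4 fires, +6 burnt)
  -> target ignites at step 6
Step 7: cell (1,0)='.' (+3 fires, +4 burnt)
Step 8: cell (1,0)='.' (+1 fires, +3 burnt)
Step 9: cell (1,0)='.' (+0 fires, +1 burnt)
  fire out at step 9

6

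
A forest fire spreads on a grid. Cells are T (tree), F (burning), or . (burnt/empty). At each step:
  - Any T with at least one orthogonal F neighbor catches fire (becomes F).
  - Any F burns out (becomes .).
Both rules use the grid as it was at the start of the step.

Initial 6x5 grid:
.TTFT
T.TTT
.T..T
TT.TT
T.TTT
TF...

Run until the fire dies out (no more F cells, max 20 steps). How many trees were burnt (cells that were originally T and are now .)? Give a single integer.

Step 1: +4 fires, +2 burnt (F count now 4)
Step 2: +4 fires, +4 burnt (F count now 4)
Step 3: +2 fires, +4 burnt (F count now 2)
Step 4: +2 fires, +2 burnt (F count now 2)
Step 5: +3 fires, +2 burnt (F count now 3)
Step 6: +1 fires, +3 burnt (F count now 1)
Step 7: +1 fires, +1 burnt (F count now 1)
Step 8: +0 fires, +1 burnt (F count now 0)
Fire out after step 8
Initially T: 18, now '.': 29
Total burnt (originally-T cells now '.'): 17

Answer: 17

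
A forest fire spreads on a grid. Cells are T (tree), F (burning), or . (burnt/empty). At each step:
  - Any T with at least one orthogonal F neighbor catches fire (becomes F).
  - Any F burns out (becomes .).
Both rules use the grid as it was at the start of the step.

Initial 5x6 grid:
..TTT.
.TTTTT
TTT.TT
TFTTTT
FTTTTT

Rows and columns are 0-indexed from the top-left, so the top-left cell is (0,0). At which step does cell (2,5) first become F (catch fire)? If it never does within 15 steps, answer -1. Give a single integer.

Step 1: cell (2,5)='T' (+4 fires, +2 burnt)
Step 2: cell (2,5)='T' (+5 fires, +4 burnt)
Step 3: cell (2,5)='T' (+3 fires, +5 burnt)
Step 4: cell (2,5)='T' (+5 fires, +3 burnt)
Step 5: cell (2,5)='F' (+4 fires, +5 burnt)
  -> target ignites at step 5
Step 6: cell (2,5)='.' (+2 fires, +4 burnt)
Step 7: cell (2,5)='.' (+0 fires, +2 burnt)
  fire out at step 7

5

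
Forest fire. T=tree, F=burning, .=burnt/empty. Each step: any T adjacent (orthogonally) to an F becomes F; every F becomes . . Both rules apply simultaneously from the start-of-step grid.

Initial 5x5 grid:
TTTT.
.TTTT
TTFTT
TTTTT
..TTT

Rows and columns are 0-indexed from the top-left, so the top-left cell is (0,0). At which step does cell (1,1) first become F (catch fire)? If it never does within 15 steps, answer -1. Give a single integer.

Step 1: cell (1,1)='T' (+4 fires, +1 burnt)
Step 2: cell (1,1)='F' (+8 fires, +4 burnt)
  -> target ignites at step 2
Step 3: cell (1,1)='.' (+6 fires, +8 burnt)
Step 4: cell (1,1)='.' (+2 fires, +6 burnt)
Step 5: cell (1,1)='.' (+0 fires, +2 burnt)
  fire out at step 5

2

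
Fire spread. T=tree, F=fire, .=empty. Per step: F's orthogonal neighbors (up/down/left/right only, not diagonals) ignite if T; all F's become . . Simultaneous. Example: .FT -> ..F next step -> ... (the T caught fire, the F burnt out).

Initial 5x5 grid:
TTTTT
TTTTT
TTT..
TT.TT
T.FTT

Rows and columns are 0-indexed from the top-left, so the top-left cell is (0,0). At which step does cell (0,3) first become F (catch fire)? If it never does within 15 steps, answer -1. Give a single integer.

Step 1: cell (0,3)='T' (+1 fires, +1 burnt)
Step 2: cell (0,3)='T' (+2 fires, +1 burnt)
Step 3: cell (0,3)='T' (+1 fires, +2 burnt)
Step 4: cell (0,3)='T' (+0 fires, +1 burnt)
  fire out at step 4
Target never catches fire within 15 steps

-1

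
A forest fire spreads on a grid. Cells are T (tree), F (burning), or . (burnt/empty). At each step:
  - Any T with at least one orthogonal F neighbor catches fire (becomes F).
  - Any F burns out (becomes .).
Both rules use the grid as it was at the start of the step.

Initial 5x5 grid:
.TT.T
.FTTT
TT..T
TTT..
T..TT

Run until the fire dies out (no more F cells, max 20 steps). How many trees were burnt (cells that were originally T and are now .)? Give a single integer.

Step 1: +3 fires, +1 burnt (F count now 3)
Step 2: +4 fires, +3 burnt (F count now 4)
Step 3: +3 fires, +4 burnt (F count now 3)
Step 4: +3 fires, +3 burnt (F count now 3)
Step 5: +0 fires, +3 burnt (F count now 0)
Fire out after step 5
Initially T: 15, now '.': 23
Total burnt (originally-T cells now '.'): 13

Answer: 13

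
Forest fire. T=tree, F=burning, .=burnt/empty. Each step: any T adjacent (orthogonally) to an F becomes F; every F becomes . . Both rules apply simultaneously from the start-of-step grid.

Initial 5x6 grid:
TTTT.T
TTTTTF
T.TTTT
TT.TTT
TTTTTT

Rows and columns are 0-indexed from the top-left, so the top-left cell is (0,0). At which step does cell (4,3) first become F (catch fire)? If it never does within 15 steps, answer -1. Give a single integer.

Step 1: cell (4,3)='T' (+3 fires, +1 burnt)
Step 2: cell (4,3)='T' (+3 fires, +3 burnt)
Step 3: cell (4,3)='T' (+5 fires, +3 burnt)
Step 4: cell (4,3)='T' (+5 fires, +5 burnt)
Step 5: cell (4,3)='F' (+3 fires, +5 burnt)
  -> target ignites at step 5
Step 6: cell (4,3)='.' (+3 fires, +3 burnt)
Step 7: cell (4,3)='.' (+2 fires, +3 burnt)
Step 8: cell (4,3)='.' (+2 fires, +2 burnt)
Step 9: cell (4,3)='.' (+0 fires, +2 burnt)
  fire out at step 9

5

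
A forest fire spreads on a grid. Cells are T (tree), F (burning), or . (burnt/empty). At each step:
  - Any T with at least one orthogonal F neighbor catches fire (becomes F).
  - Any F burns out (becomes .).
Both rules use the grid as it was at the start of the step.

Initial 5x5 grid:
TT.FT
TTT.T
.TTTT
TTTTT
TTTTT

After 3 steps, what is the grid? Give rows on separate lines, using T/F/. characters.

Step 1: 1 trees catch fire, 1 burn out
  TT..F
  TTT.T
  .TTTT
  TTTTT
  TTTTT
Step 2: 1 trees catch fire, 1 burn out
  TT...
  TTT.F
  .TTTT
  TTTTT
  TTTTT
Step 3: 1 trees catch fire, 1 burn out
  TT...
  TTT..
  .TTTF
  TTTTT
  TTTTT

TT...
TTT..
.TTTF
TTTTT
TTTTT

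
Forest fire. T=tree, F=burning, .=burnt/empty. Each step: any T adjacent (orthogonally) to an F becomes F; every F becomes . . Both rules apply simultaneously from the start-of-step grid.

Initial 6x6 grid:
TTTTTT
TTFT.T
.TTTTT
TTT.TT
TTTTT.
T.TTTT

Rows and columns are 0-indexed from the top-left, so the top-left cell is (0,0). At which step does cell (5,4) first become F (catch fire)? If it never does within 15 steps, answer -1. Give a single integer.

Step 1: cell (5,4)='T' (+4 fires, +1 burnt)
Step 2: cell (5,4)='T' (+6 fires, +4 burnt)
Step 3: cell (5,4)='T' (+5 fires, +6 burnt)
Step 4: cell (5,4)='T' (+7 fires, +5 burnt)
Step 5: cell (5,4)='T' (+5 fires, +7 burnt)
Step 6: cell (5,4)='F' (+2 fires, +5 burnt)
  -> target ignites at step 6
Step 7: cell (5,4)='.' (+1 fires, +2 burnt)
Step 8: cell (5,4)='.' (+0 fires, +1 burnt)
  fire out at step 8

6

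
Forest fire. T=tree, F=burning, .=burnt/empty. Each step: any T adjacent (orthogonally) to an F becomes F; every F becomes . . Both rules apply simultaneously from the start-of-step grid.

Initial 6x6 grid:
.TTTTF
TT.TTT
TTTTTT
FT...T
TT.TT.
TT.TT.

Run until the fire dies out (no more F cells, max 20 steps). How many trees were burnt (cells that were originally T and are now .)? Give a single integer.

Answer: 21

Derivation:
Step 1: +5 fires, +2 burnt (F count now 5)
Step 2: +7 fires, +5 burnt (F count now 7)
Step 3: +7 fires, +7 burnt (F count now 7)
Step 4: +2 fires, +7 burnt (F count now 2)
Step 5: +0 fires, +2 burnt (F count now 0)
Fire out after step 5
Initially T: 25, now '.': 32
Total burnt (originally-T cells now '.'): 21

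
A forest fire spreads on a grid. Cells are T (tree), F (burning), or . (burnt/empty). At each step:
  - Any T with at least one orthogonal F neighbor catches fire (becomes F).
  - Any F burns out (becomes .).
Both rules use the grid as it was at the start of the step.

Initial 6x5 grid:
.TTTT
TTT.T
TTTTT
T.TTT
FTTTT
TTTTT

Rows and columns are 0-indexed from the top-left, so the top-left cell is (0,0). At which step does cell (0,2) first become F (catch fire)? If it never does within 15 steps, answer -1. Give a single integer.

Step 1: cell (0,2)='T' (+3 fires, +1 burnt)
Step 2: cell (0,2)='T' (+3 fires, +3 burnt)
Step 3: cell (0,2)='T' (+5 fires, +3 burnt)
Step 4: cell (0,2)='T' (+5 fires, +5 burnt)
Step 5: cell (0,2)='T' (+5 fires, +5 burnt)
Step 6: cell (0,2)='F' (+2 fires, +5 burnt)
  -> target ignites at step 6
Step 7: cell (0,2)='.' (+2 fires, +2 burnt)
Step 8: cell (0,2)='.' (+1 fires, +2 burnt)
Step 9: cell (0,2)='.' (+0 fires, +1 burnt)
  fire out at step 9

6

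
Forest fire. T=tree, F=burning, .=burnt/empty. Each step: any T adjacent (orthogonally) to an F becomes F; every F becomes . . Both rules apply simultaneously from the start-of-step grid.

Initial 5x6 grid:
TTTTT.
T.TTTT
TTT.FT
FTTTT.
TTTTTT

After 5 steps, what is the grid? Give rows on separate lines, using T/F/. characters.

Step 1: 6 trees catch fire, 2 burn out
  TTTTT.
  T.TTFT
  FTT..F
  .FTTF.
  FTTTTT
Step 2: 9 trees catch fire, 6 burn out
  TTTTF.
  F.TF.F
  .FT...
  ..FF..
  .FTTFT
Step 3: 7 trees catch fire, 9 burn out
  FTTF..
  ..F...
  ..F...
  ......
  ..FF.F
Step 4: 2 trees catch fire, 7 burn out
  .FF...
  ......
  ......
  ......
  ......
Step 5: 0 trees catch fire, 2 burn out
  ......
  ......
  ......
  ......
  ......

......
......
......
......
......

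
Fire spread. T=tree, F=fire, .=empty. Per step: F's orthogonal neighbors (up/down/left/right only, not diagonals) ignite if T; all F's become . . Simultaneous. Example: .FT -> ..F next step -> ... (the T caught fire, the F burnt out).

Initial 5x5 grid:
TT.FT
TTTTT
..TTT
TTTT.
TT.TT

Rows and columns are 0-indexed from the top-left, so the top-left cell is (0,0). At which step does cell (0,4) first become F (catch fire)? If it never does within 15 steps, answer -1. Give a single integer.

Step 1: cell (0,4)='F' (+2 fires, +1 burnt)
  -> target ignites at step 1
Step 2: cell (0,4)='.' (+3 fires, +2 burnt)
Step 3: cell (0,4)='.' (+4 fires, +3 burnt)
Step 4: cell (0,4)='.' (+4 fires, +4 burnt)
Step 5: cell (0,4)='.' (+3 fires, +4 burnt)
Step 6: cell (0,4)='.' (+2 fires, +3 burnt)
Step 7: cell (0,4)='.' (+1 fires, +2 burnt)
Step 8: cell (0,4)='.' (+0 fires, +1 burnt)
  fire out at step 8

1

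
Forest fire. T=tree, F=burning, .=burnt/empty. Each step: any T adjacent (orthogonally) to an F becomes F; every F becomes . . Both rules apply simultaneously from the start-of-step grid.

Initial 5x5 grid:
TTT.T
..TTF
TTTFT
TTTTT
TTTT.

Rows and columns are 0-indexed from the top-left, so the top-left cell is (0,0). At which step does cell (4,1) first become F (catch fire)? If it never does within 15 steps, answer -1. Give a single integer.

Step 1: cell (4,1)='T' (+5 fires, +2 burnt)
Step 2: cell (4,1)='T' (+5 fires, +5 burnt)
Step 3: cell (4,1)='T' (+4 fires, +5 burnt)
Step 4: cell (4,1)='F' (+3 fires, +4 burnt)
  -> target ignites at step 4
Step 5: cell (4,1)='.' (+2 fires, +3 burnt)
Step 6: cell (4,1)='.' (+0 fires, +2 burnt)
  fire out at step 6

4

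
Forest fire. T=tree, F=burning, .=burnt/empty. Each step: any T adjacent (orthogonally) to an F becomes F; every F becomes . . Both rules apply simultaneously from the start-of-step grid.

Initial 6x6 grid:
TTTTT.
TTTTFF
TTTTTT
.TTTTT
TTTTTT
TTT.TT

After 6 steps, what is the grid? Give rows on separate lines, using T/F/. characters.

Step 1: 4 trees catch fire, 2 burn out
  TTTTF.
  TTTF..
  TTTTFF
  .TTTTT
  TTTTTT
  TTT.TT
Step 2: 5 trees catch fire, 4 burn out
  TTTF..
  TTF...
  TTTF..
  .TTTFF
  TTTTTT
  TTT.TT
Step 3: 6 trees catch fire, 5 burn out
  TTF...
  TF....
  TTF...
  .TTF..
  TTTTFF
  TTT.TT
Step 4: 7 trees catch fire, 6 burn out
  TF....
  F.....
  TF....
  .TF...
  TTTF..
  TTT.FF
Step 5: 4 trees catch fire, 7 burn out
  F.....
  ......
  F.....
  .F....
  TTF...
  TTT...
Step 6: 2 trees catch fire, 4 burn out
  ......
  ......
  ......
  ......
  TF....
  TTF...

......
......
......
......
TF....
TTF...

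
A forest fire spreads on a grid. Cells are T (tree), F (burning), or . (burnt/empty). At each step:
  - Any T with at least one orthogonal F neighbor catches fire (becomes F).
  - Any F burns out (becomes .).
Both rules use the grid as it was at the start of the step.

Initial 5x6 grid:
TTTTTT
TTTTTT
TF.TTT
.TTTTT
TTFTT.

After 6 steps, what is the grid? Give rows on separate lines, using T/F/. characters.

Step 1: 6 trees catch fire, 2 burn out
  TTTTTT
  TFTTTT
  F..TTT
  .FFTTT
  TF.FT.
Step 2: 6 trees catch fire, 6 burn out
  TFTTTT
  F.FTTT
  ...TTT
  ...FTT
  F...F.
Step 3: 5 trees catch fire, 6 burn out
  F.FTTT
  ...FTT
  ...FTT
  ....FT
  ......
Step 4: 4 trees catch fire, 5 burn out
  ...FTT
  ....FT
  ....FT
  .....F
  ......
Step 5: 3 trees catch fire, 4 burn out
  ....FT
  .....F
  .....F
  ......
  ......
Step 6: 1 trees catch fire, 3 burn out
  .....F
  ......
  ......
  ......
  ......

.....F
......
......
......
......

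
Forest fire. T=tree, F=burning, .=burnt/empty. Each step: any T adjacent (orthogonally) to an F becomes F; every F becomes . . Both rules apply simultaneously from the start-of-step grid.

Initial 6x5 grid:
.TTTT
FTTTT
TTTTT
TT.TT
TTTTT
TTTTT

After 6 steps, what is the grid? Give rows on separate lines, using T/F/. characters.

Step 1: 2 trees catch fire, 1 burn out
  .TTTT
  .FTTT
  FTTTT
  TT.TT
  TTTTT
  TTTTT
Step 2: 4 trees catch fire, 2 burn out
  .FTTT
  ..FTT
  .FTTT
  FT.TT
  TTTTT
  TTTTT
Step 3: 5 trees catch fire, 4 burn out
  ..FTT
  ...FT
  ..FTT
  .F.TT
  FTTTT
  TTTTT
Step 4: 5 trees catch fire, 5 burn out
  ...FT
  ....F
  ...FT
  ...TT
  .FTTT
  FTTTT
Step 5: 5 trees catch fire, 5 burn out
  ....F
  .....
  ....F
  ...FT
  ..FTT
  .FTTT
Step 6: 3 trees catch fire, 5 burn out
  .....
  .....
  .....
  ....F
  ...FT
  ..FTT

.....
.....
.....
....F
...FT
..FTT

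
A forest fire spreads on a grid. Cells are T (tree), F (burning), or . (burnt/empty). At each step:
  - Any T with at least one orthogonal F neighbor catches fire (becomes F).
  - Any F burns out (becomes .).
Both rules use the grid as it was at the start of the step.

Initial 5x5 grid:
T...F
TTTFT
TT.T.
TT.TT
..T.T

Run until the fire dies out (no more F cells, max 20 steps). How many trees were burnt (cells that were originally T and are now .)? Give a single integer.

Answer: 13

Derivation:
Step 1: +3 fires, +2 burnt (F count now 3)
Step 2: +2 fires, +3 burnt (F count now 2)
Step 3: +3 fires, +2 burnt (F count now 3)
Step 4: +4 fires, +3 burnt (F count now 4)
Step 5: +1 fires, +4 burnt (F count now 1)
Step 6: +0 fires, +1 burnt (F count now 0)
Fire out after step 6
Initially T: 14, now '.': 24
Total burnt (originally-T cells now '.'): 13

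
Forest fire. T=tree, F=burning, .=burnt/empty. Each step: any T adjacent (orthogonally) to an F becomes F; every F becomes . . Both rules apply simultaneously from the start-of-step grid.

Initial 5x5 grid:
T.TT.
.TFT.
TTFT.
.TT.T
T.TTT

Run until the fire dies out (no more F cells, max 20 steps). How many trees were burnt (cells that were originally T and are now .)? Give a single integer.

Step 1: +6 fires, +2 burnt (F count now 6)
Step 2: +4 fires, +6 burnt (F count now 4)
Step 3: +1 fires, +4 burnt (F count now 1)
Step 4: +1 fires, +1 burnt (F count now 1)
Step 5: +1 fires, +1 burnt (F count now 1)
Step 6: +0 fires, +1 burnt (F count now 0)
Fire out after step 6
Initially T: 15, now '.': 23
Total burnt (originally-T cells now '.'): 13

Answer: 13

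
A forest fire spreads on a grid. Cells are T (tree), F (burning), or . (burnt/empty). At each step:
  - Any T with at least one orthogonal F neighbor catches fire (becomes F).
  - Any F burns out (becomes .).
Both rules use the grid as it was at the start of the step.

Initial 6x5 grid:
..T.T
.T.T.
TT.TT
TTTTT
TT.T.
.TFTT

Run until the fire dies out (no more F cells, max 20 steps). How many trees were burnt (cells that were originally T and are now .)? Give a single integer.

Answer: 17

Derivation:
Step 1: +2 fires, +1 burnt (F count now 2)
Step 2: +3 fires, +2 burnt (F count now 3)
Step 3: +3 fires, +3 burnt (F count now 3)
Step 4: +5 fires, +3 burnt (F count now 5)
Step 5: +4 fires, +5 burnt (F count now 4)
Step 6: +0 fires, +4 burnt (F count now 0)
Fire out after step 6
Initially T: 19, now '.': 28
Total burnt (originally-T cells now '.'): 17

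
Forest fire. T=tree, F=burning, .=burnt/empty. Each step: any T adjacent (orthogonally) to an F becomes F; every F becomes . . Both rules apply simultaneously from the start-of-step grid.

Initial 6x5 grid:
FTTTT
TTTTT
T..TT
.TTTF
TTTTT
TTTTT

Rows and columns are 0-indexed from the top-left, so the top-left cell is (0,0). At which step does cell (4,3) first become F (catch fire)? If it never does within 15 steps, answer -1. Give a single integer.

Step 1: cell (4,3)='T' (+5 fires, +2 burnt)
Step 2: cell (4,3)='F' (+8 fires, +5 burnt)
  -> target ignites at step 2
Step 3: cell (4,3)='.' (+7 fires, +8 burnt)
Step 4: cell (4,3)='.' (+2 fires, +7 burnt)
Step 5: cell (4,3)='.' (+2 fires, +2 burnt)
Step 6: cell (4,3)='.' (+1 fires, +2 burnt)
Step 7: cell (4,3)='.' (+0 fires, +1 burnt)
  fire out at step 7

2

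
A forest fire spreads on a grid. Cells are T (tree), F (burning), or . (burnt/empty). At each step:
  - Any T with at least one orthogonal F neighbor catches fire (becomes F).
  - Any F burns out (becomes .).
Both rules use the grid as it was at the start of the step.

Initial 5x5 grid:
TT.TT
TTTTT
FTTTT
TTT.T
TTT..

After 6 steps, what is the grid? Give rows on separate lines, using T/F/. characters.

Step 1: 3 trees catch fire, 1 burn out
  TT.TT
  FTTTT
  .FTTT
  FTT.T
  TTT..
Step 2: 5 trees catch fire, 3 burn out
  FT.TT
  .FTTT
  ..FTT
  .FT.T
  FTT..
Step 3: 5 trees catch fire, 5 burn out
  .F.TT
  ..FTT
  ...FT
  ..F.T
  .FT..
Step 4: 3 trees catch fire, 5 burn out
  ...TT
  ...FT
  ....F
  ....T
  ..F..
Step 5: 3 trees catch fire, 3 burn out
  ...FT
  ....F
  .....
  ....F
  .....
Step 6: 1 trees catch fire, 3 burn out
  ....F
  .....
  .....
  .....
  .....

....F
.....
.....
.....
.....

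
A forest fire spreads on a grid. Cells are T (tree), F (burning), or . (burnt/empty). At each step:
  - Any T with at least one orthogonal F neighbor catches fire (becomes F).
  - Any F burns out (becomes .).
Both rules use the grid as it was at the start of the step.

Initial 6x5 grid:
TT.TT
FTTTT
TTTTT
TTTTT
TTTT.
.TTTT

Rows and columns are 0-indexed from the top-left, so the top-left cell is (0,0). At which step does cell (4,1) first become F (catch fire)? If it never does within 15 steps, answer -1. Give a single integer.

Step 1: cell (4,1)='T' (+3 fires, +1 burnt)
Step 2: cell (4,1)='T' (+4 fires, +3 burnt)
Step 3: cell (4,1)='T' (+4 fires, +4 burnt)
Step 4: cell (4,1)='F' (+5 fires, +4 burnt)
  -> target ignites at step 4
Step 5: cell (4,1)='.' (+5 fires, +5 burnt)
Step 6: cell (4,1)='.' (+3 fires, +5 burnt)
Step 7: cell (4,1)='.' (+1 fires, +3 burnt)
Step 8: cell (4,1)='.' (+1 fires, +1 burnt)
Step 9: cell (4,1)='.' (+0 fires, +1 burnt)
  fire out at step 9

4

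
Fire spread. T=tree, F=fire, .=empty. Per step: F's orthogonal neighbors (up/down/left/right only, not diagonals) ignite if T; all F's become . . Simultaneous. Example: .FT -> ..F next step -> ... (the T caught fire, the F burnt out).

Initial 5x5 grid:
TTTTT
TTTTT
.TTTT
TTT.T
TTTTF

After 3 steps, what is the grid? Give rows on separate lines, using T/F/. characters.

Step 1: 2 trees catch fire, 1 burn out
  TTTTT
  TTTTT
  .TTTT
  TTT.F
  TTTF.
Step 2: 2 trees catch fire, 2 burn out
  TTTTT
  TTTTT
  .TTTF
  TTT..
  TTF..
Step 3: 4 trees catch fire, 2 burn out
  TTTTT
  TTTTF
  .TTF.
  TTF..
  TF...

TTTTT
TTTTF
.TTF.
TTF..
TF...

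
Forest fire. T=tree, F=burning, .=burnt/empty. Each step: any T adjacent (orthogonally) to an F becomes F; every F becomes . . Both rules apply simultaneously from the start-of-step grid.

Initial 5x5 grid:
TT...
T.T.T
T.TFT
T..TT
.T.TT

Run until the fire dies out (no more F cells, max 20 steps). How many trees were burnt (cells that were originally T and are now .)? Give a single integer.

Step 1: +3 fires, +1 burnt (F count now 3)
Step 2: +4 fires, +3 burnt (F count now 4)
Step 3: +1 fires, +4 burnt (F count now 1)
Step 4: +0 fires, +1 burnt (F count now 0)
Fire out after step 4
Initially T: 14, now '.': 19
Total burnt (originally-T cells now '.'): 8

Answer: 8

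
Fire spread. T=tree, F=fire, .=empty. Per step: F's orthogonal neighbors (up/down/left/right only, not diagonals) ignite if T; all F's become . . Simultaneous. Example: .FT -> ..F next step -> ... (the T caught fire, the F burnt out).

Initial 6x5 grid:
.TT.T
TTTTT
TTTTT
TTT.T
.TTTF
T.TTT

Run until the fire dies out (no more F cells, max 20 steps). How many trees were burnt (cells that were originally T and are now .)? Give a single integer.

Step 1: +3 fires, +1 burnt (F count now 3)
Step 2: +3 fires, +3 burnt (F count now 3)
Step 3: +5 fires, +3 burnt (F count now 5)
Step 4: +4 fires, +5 burnt (F count now 4)
Step 5: +3 fires, +4 burnt (F count now 3)
Step 6: +3 fires, +3 burnt (F count now 3)
Step 7: +2 fires, +3 burnt (F count now 2)
Step 8: +0 fires, +2 burnt (F count now 0)
Fire out after step 8
Initially T: 24, now '.': 29
Total burnt (originally-T cells now '.'): 23

Answer: 23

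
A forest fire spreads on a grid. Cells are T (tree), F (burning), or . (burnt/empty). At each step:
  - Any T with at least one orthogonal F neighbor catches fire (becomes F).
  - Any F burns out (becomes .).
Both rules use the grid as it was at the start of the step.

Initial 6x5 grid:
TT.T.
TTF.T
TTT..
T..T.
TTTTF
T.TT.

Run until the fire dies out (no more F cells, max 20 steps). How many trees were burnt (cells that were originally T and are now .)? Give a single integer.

Answer: 16

Derivation:
Step 1: +3 fires, +2 burnt (F count now 3)
Step 2: +6 fires, +3 burnt (F count now 6)
Step 3: +4 fires, +6 burnt (F count now 4)
Step 4: +2 fires, +4 burnt (F count now 2)
Step 5: +1 fires, +2 burnt (F count now 1)
Step 6: +0 fires, +1 burnt (F count now 0)
Fire out after step 6
Initially T: 18, now '.': 28
Total burnt (originally-T cells now '.'): 16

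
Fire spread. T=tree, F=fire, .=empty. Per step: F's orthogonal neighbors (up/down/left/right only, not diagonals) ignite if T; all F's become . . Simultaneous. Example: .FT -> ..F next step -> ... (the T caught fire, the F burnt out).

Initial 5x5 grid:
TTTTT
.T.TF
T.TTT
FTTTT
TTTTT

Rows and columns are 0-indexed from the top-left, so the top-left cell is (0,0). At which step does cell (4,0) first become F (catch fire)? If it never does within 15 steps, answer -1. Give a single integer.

Step 1: cell (4,0)='F' (+6 fires, +2 burnt)
  -> target ignites at step 1
Step 2: cell (4,0)='.' (+5 fires, +6 burnt)
Step 3: cell (4,0)='.' (+5 fires, +5 burnt)
Step 4: cell (4,0)='.' (+2 fires, +5 burnt)
Step 5: cell (4,0)='.' (+2 fires, +2 burnt)
Step 6: cell (4,0)='.' (+0 fires, +2 burnt)
  fire out at step 6

1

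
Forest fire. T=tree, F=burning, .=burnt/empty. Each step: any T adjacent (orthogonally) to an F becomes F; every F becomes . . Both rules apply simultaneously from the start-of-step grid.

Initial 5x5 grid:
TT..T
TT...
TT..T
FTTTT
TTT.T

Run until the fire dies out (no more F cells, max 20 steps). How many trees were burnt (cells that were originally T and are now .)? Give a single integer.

Step 1: +3 fires, +1 burnt (F count now 3)
Step 2: +4 fires, +3 burnt (F count now 4)
Step 3: +4 fires, +4 burnt (F count now 4)
Step 4: +2 fires, +4 burnt (F count now 2)
Step 5: +2 fires, +2 burnt (F count now 2)
Step 6: +0 fires, +2 burnt (F count now 0)
Fire out after step 6
Initially T: 16, now '.': 24
Total burnt (originally-T cells now '.'): 15

Answer: 15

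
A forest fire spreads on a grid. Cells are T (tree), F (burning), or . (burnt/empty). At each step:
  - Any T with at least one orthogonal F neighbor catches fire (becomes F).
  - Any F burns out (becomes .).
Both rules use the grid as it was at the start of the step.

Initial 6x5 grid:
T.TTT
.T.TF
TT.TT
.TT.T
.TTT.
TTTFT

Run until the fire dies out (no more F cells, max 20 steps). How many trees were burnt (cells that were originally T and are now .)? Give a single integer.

Answer: 19

Derivation:
Step 1: +6 fires, +2 burnt (F count now 6)
Step 2: +5 fires, +6 burnt (F count now 5)
Step 3: +4 fires, +5 burnt (F count now 4)
Step 4: +1 fires, +4 burnt (F count now 1)
Step 5: +1 fires, +1 burnt (F count now 1)
Step 6: +2 fires, +1 burnt (F count now 2)
Step 7: +0 fires, +2 burnt (F count now 0)
Fire out after step 7
Initially T: 20, now '.': 29
Total burnt (originally-T cells now '.'): 19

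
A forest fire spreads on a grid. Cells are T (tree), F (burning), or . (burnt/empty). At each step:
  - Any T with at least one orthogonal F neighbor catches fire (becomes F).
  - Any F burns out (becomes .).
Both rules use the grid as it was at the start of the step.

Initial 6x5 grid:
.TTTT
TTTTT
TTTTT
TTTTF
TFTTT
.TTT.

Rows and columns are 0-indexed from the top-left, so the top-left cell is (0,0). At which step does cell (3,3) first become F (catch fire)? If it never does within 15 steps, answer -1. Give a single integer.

Step 1: cell (3,3)='F' (+7 fires, +2 burnt)
  -> target ignites at step 1
Step 2: cell (3,3)='.' (+7 fires, +7 burnt)
Step 3: cell (3,3)='.' (+6 fires, +7 burnt)
Step 4: cell (3,3)='.' (+4 fires, +6 burnt)
Step 5: cell (3,3)='.' (+1 fires, +4 burnt)
Step 6: cell (3,3)='.' (+0 fires, +1 burnt)
  fire out at step 6

1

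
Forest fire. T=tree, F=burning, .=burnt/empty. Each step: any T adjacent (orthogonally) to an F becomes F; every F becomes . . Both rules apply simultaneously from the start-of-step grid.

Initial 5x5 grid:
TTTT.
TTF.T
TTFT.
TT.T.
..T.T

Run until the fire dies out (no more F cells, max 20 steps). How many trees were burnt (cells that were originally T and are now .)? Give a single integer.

Answer: 12

Derivation:
Step 1: +4 fires, +2 burnt (F count now 4)
Step 2: +6 fires, +4 burnt (F count now 6)
Step 3: +2 fires, +6 burnt (F count now 2)
Step 4: +0 fires, +2 burnt (F count now 0)
Fire out after step 4
Initially T: 15, now '.': 22
Total burnt (originally-T cells now '.'): 12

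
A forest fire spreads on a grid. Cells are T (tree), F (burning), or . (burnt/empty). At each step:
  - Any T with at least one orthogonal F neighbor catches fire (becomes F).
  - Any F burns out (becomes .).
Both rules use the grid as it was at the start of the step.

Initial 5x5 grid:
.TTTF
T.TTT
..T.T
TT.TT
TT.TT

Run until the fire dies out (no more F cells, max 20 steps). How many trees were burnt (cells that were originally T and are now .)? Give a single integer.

Step 1: +2 fires, +1 burnt (F count now 2)
Step 2: +3 fires, +2 burnt (F count now 3)
Step 3: +3 fires, +3 burnt (F count now 3)
Step 4: +3 fires, +3 burnt (F count now 3)
Step 5: +1 fires, +3 burnt (F count now 1)
Step 6: +0 fires, +1 burnt (F count now 0)
Fire out after step 6
Initially T: 17, now '.': 20
Total burnt (originally-T cells now '.'): 12

Answer: 12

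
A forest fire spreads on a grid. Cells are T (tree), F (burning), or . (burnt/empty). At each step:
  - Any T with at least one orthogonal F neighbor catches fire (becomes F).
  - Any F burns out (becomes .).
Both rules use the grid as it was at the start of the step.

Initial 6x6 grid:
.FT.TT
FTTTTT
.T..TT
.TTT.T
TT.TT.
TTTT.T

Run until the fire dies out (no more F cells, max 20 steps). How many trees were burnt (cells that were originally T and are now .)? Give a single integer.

Step 1: +2 fires, +2 burnt (F count now 2)
Step 2: +2 fires, +2 burnt (F count now 2)
Step 3: +2 fires, +2 burnt (F count now 2)
Step 4: +3 fires, +2 burnt (F count now 3)
Step 5: +6 fires, +3 burnt (F count now 6)
Step 6: +5 fires, +6 burnt (F count now 5)
Step 7: +3 fires, +5 burnt (F count now 3)
Step 8: +0 fires, +3 burnt (F count now 0)
Fire out after step 8
Initially T: 24, now '.': 35
Total burnt (originally-T cells now '.'): 23

Answer: 23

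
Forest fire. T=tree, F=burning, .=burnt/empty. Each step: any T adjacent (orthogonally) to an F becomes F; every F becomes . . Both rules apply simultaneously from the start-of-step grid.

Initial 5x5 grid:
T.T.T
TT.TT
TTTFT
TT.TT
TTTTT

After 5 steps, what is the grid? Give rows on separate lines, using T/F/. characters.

Step 1: 4 trees catch fire, 1 burn out
  T.T.T
  TT.FT
  TTF.F
  TT.FT
  TTTTT
Step 2: 4 trees catch fire, 4 burn out
  T.T.T
  TT..F
  TF...
  TT..F
  TTTFT
Step 3: 6 trees catch fire, 4 burn out
  T.T.F
  TF...
  F....
  TF...
  TTF.F
Step 4: 3 trees catch fire, 6 burn out
  T.T..
  F....
  .....
  F....
  TF...
Step 5: 2 trees catch fire, 3 burn out
  F.T..
  .....
  .....
  .....
  F....

F.T..
.....
.....
.....
F....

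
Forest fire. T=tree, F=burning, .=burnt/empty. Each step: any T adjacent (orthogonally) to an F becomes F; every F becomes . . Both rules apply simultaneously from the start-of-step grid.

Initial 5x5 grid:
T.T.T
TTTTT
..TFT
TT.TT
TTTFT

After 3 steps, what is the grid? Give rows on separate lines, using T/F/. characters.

Step 1: 6 trees catch fire, 2 burn out
  T.T.T
  TTTFT
  ..F.F
  TT.FT
  TTF.F
Step 2: 4 trees catch fire, 6 burn out
  T.T.T
  TTF.F
  .....
  TT..F
  TF...
Step 3: 5 trees catch fire, 4 burn out
  T.F.F
  TF...
  .....
  TF...
  F....

T.F.F
TF...
.....
TF...
F....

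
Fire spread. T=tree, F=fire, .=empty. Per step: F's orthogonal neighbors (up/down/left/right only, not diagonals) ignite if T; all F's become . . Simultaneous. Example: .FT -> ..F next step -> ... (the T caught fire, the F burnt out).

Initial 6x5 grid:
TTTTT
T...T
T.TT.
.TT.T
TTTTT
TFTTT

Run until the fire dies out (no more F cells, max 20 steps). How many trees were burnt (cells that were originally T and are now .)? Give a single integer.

Answer: 14

Derivation:
Step 1: +3 fires, +1 burnt (F count now 3)
Step 2: +4 fires, +3 burnt (F count now 4)
Step 3: +3 fires, +4 burnt (F count now 3)
Step 4: +2 fires, +3 burnt (F count now 2)
Step 5: +2 fires, +2 burnt (F count now 2)
Step 6: +0 fires, +2 burnt (F count now 0)
Fire out after step 6
Initially T: 22, now '.': 22
Total burnt (originally-T cells now '.'): 14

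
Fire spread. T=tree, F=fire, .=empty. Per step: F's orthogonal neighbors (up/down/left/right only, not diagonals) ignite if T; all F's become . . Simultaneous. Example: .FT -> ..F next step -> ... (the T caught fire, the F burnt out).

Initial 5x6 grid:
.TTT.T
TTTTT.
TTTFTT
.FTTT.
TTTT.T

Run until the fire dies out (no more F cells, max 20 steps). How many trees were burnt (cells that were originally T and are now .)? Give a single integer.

Step 1: +7 fires, +2 burnt (F count now 7)
Step 2: +10 fires, +7 burnt (F count now 10)
Step 3: +3 fires, +10 burnt (F count now 3)
Step 4: +0 fires, +3 burnt (F count now 0)
Fire out after step 4
Initially T: 22, now '.': 28
Total burnt (originally-T cells now '.'): 20

Answer: 20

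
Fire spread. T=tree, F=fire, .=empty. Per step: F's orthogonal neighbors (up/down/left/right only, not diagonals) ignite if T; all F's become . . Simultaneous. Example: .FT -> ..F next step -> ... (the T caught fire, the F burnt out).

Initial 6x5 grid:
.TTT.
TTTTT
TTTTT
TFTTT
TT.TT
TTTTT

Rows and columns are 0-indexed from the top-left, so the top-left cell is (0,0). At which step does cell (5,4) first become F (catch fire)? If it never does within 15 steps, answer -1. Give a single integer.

Step 1: cell (5,4)='T' (+4 fires, +1 burnt)
Step 2: cell (5,4)='T' (+6 fires, +4 burnt)
Step 3: cell (5,4)='T' (+8 fires, +6 burnt)
Step 4: cell (5,4)='T' (+5 fires, +8 burnt)
Step 5: cell (5,4)='F' (+3 fires, +5 burnt)
  -> target ignites at step 5
Step 6: cell (5,4)='.' (+0 fires, +3 burnt)
  fire out at step 6

5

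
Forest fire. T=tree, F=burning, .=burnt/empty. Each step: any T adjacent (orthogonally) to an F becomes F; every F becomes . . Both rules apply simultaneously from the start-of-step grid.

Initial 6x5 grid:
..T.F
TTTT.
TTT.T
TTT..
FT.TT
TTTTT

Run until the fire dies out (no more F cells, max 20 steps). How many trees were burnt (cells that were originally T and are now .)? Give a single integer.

Step 1: +3 fires, +2 burnt (F count now 3)
Step 2: +3 fires, +3 burnt (F count now 3)
Step 3: +4 fires, +3 burnt (F count now 4)
Step 4: +3 fires, +4 burnt (F count now 3)
Step 5: +3 fires, +3 burnt (F count now 3)
Step 6: +3 fires, +3 burnt (F count now 3)
Step 7: +0 fires, +3 burnt (F count now 0)
Fire out after step 7
Initially T: 20, now '.': 29
Total burnt (originally-T cells now '.'): 19

Answer: 19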